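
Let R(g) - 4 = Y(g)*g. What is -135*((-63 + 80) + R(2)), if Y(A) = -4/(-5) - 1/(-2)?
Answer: -3186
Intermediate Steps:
Y(A) = 13/10 (Y(A) = -4*(-⅕) - 1*(-½) = ⅘ + ½ = 13/10)
R(g) = 4 + 13*g/10
-135*((-63 + 80) + R(2)) = -135*((-63 + 80) + (4 + (13/10)*2)) = -135*(17 + (4 + 13/5)) = -135*(17 + 33/5) = -135*118/5 = -3186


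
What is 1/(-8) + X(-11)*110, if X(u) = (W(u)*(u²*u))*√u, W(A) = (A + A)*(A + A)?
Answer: -⅛ - 70862440*I*√11 ≈ -0.125 - 2.3502e+8*I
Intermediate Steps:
W(A) = 4*A² (W(A) = (2*A)*(2*A) = 4*A²)
X(u) = 4*u^(11/2) (X(u) = ((4*u²)*(u²*u))*√u = ((4*u²)*u³)*√u = (4*u⁵)*√u = 4*u^(11/2))
1/(-8) + X(-11)*110 = 1/(-8) + (4*(-11)^(11/2))*110 = -⅛ + (4*(-161051*I*√11))*110 = -⅛ - 644204*I*√11*110 = -⅛ - 70862440*I*√11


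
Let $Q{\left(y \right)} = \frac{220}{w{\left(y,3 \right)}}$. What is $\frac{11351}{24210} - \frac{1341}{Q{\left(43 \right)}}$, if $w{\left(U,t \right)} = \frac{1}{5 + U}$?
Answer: $\frac{582673}{1704384} \approx 0.34187$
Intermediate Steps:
$Q{\left(y \right)} = 1100 + 220 y$ ($Q{\left(y \right)} = \frac{220}{\frac{1}{5 + y}} = 220 \left(5 + y\right) = 1100 + 220 y$)
$\frac{11351}{24210} - \frac{1341}{Q{\left(43 \right)}} = \frac{11351}{24210} - \frac{1341}{1100 + 220 \cdot 43} = 11351 \cdot \frac{1}{24210} - \frac{1341}{1100 + 9460} = \frac{11351}{24210} - \frac{1341}{10560} = \frac{11351}{24210} - \frac{447}{3520} = \frac{582673}{1704384}$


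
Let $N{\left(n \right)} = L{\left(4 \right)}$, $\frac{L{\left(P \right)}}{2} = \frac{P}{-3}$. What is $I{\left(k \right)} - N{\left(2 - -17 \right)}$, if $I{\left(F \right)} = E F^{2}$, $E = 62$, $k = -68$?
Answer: $\frac{860072}{3} \approx 2.8669 \cdot 10^{5}$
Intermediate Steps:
$L{\left(P \right)} = - \frac{2 P}{3}$ ($L{\left(P \right)} = 2 \frac{P}{-3} = 2 P \left(- \frac{1}{3}\right) = 2 \left(- \frac{P}{3}\right) = - \frac{2 P}{3}$)
$N{\left(n \right)} = - \frac{8}{3}$ ($N{\left(n \right)} = \left(- \frac{2}{3}\right) 4 = - \frac{8}{3}$)
$I{\left(F \right)} = 62 F^{2}$
$I{\left(k \right)} - N{\left(2 - -17 \right)} = 62 \left(-68\right)^{2} - - \frac{8}{3} = 62 \cdot 4624 + \frac{8}{3} = 286688 + \frac{8}{3} = \frac{860072}{3}$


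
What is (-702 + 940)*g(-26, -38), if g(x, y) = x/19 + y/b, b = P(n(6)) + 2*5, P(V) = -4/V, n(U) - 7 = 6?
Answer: -215254/171 ≈ -1258.8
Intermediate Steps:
n(U) = 13 (n(U) = 7 + 6 = 13)
b = 126/13 (b = -4/13 + 2*5 = -4*1/13 + 10 = -4/13 + 10 = 126/13 ≈ 9.6923)
g(x, y) = x/19 + 13*y/126 (g(x, y) = x/19 + y/(126/13) = x*(1/19) + y*(13/126) = x/19 + 13*y/126)
(-702 + 940)*g(-26, -38) = (-702 + 940)*((1/19)*(-26) + (13/126)*(-38)) = 238*(-26/19 - 247/63) = 238*(-6331/1197) = -215254/171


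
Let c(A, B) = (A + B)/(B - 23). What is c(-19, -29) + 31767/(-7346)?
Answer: -324819/95498 ≈ -3.4013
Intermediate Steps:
c(A, B) = (A + B)/(-23 + B)
c(-19, -29) + 31767/(-7346) = (-19 - 29)/(-23 - 29) + 31767/(-7346) = -48/(-52) + 31767*(-1/7346) = -1/52*(-48) - 31767/7346 = 12/13 - 31767/7346 = -324819/95498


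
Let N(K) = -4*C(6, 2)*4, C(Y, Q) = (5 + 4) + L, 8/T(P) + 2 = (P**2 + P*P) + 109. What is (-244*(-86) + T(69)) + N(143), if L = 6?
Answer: 199743984/9629 ≈ 20744.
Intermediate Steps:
T(P) = 8/(107 + 2*P**2) (T(P) = 8/(-2 + ((P**2 + P*P) + 109)) = 8/(-2 + ((P**2 + P**2) + 109)) = 8/(-2 + (2*P**2 + 109)) = 8/(-2 + (109 + 2*P**2)) = 8/(107 + 2*P**2))
C(Y, Q) = 15 (C(Y, Q) = (5 + 4) + 6 = 9 + 6 = 15)
N(K) = -240 (N(K) = -4*15*4 = -60*4 = -240)
(-244*(-86) + T(69)) + N(143) = (-244*(-86) + 8/(107 + 2*69**2)) - 240 = (20984 + 8/(107 + 2*4761)) - 240 = (20984 + 8/(107 + 9522)) - 240 = (20984 + 8/9629) - 240 = 202054944/9629 - 240 = 199743984/9629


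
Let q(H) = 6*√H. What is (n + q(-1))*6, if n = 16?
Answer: 96 + 36*I ≈ 96.0 + 36.0*I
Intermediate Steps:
(n + q(-1))*6 = (16 + 6*√(-1))*6 = (16 + 6*I)*6 = 96 + 36*I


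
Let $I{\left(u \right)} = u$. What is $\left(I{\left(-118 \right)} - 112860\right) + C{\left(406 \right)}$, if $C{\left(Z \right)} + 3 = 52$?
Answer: $-112929$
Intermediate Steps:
$C{\left(Z \right)} = 49$ ($C{\left(Z \right)} = -3 + 52 = 49$)
$\left(I{\left(-118 \right)} - 112860\right) + C{\left(406 \right)} = \left(-118 - 112860\right) + 49 = -112978 + 49 = -112929$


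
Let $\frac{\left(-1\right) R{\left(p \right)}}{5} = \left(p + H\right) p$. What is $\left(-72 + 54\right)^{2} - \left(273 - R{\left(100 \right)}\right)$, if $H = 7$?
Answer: $-53449$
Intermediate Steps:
$R{\left(p \right)} = - 5 p \left(7 + p\right)$ ($R{\left(p \right)} = - 5 \left(p + 7\right) p = - 5 \left(7 + p\right) p = - 5 p \left(7 + p\right)$)
$\left(-72 + 54\right)^{2} - \left(273 - R{\left(100 \right)}\right) = \left(-72 + 54\right)^{2} - \left(273 - \left(-5\right) 100 \left(7 + 100\right)\right) = \left(-18\right)^{2} - \left(273 - \left(-5\right) 100 \cdot 107\right) = 324 - \left(273 - -53500\right) = 324 - \left(273 + 53500\right) = 324 - 53773 = -53449$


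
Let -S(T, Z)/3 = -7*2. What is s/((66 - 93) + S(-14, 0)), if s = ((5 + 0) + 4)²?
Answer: 27/5 ≈ 5.4000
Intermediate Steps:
S(T, Z) = 42 (S(T, Z) = -(-21)*2 = -3*(-14) = 42)
s = 81 (s = (5 + 4)² = 9² = 81)
s/((66 - 93) + S(-14, 0)) = 81/((66 - 93) + 42) = 81/(-27 + 42) = 81/15 = 81*(1/15) = 27/5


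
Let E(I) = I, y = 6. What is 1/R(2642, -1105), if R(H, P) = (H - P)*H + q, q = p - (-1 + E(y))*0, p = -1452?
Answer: 1/9898122 ≈ 1.0103e-7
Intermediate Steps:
q = -1452 (q = -1452 - (-1 + 6)*0 = -1452 - 5*0 = -1452 - 1*0 = -1452 + 0 = -1452)
R(H, P) = -1452 + H*(H - P) (R(H, P) = (H - P)*H - 1452 = H*(H - P) - 1452 = -1452 + H*(H - P))
1/R(2642, -1105) = 1/(-1452 + 2642² - 1*2642*(-1105)) = 1/(-1452 + 6980164 + 2919410) = 1/9898122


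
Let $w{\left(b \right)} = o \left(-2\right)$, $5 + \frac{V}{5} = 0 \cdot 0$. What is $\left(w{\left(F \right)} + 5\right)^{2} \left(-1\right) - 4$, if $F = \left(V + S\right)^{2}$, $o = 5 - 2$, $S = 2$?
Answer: $-5$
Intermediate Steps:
$o = 3$ ($o = 5 - 2 = 3$)
$V = -25$ ($V = -25 + 5 \cdot 0 \cdot 0 = -25 + 5 \cdot 0 = -25 + 0 = -25$)
$F = 529$ ($F = \left(-25 + 2\right)^{2} = \left(-23\right)^{2} = 529$)
$w{\left(b \right)} = -6$ ($w{\left(b \right)} = 3 \left(-2\right) = -6$)
$\left(w{\left(F \right)} + 5\right)^{2} \left(-1\right) - 4 = \left(-6 + 5\right)^{2} \left(-1\right) - 4 = \left(-1\right)^{2} \left(-1\right) - 4 = 1 \left(-1\right) - 4 = -1 - 4 = -5$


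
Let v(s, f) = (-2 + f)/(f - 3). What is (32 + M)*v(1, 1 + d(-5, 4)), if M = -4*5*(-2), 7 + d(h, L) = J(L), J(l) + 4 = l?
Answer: 64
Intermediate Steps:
J(l) = -4 + l
d(h, L) = -11 + L (d(h, L) = -7 + (-4 + L) = -11 + L)
M = 40 (M = -20*(-2) = 40)
v(s, f) = (-2 + f)/(-3 + f)
(32 + M)*v(1, 1 + d(-5, 4)) = (32 + 40)*((-2 + (1 + (-11 + 4)))/(-3 + (1 + (-11 + 4)))) = 72*((-2 + (1 - 7))/(-3 + (1 - 7))) = 72*((-2 - 6)/(-3 - 6)) = 72*(-8/(-9)) = 72*(-1/9*(-8)) = 72*(8/9) = 64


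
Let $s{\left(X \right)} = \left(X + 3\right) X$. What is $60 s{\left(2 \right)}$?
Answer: $600$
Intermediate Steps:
$s{\left(X \right)} = X \left(3 + X\right)$ ($s{\left(X \right)} = \left(3 + X\right) X = X \left(3 + X\right)$)
$60 s{\left(2 \right)} = 60 \cdot 2 \left(3 + 2\right) = 60 \cdot 2 \cdot 5 = 60 \cdot 10 = 600$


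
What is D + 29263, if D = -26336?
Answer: 2927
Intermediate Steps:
D + 29263 = -26336 + 29263 = 2927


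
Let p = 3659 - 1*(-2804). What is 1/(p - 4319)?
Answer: 1/2144 ≈ 0.00046642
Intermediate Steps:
p = 6463 (p = 3659 + 2804 = 6463)
1/(p - 4319) = 1/(6463 - 4319) = 1/2144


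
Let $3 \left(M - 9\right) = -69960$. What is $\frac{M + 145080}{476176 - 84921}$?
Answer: $\frac{121769}{391255} \approx 0.31123$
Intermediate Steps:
$M = -23311$ ($M = 9 + \frac{1}{3} \left(-69960\right) = 9 - 23320 = -23311$)
$\frac{M + 145080}{476176 - 84921} = \frac{-23311 + 145080}{476176 - 84921} = \frac{121769}{391255}$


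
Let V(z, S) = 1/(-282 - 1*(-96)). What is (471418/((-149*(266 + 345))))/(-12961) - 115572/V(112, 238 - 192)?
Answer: 25364807015995186/1179956479 ≈ 2.1496e+7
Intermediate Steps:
V(z, S) = -1/186 (V(z, S) = 1/(-282 + 96) = 1/(-186) = -1/186)
(471418/((-149*(266 + 345))))/(-12961) - 115572/V(112, 238 - 192) = (471418/((-149*(266 + 345))))/(-12961) - 115572/(-1/186) = (471418/((-149*611)))*(-1/12961) - 115572*(-186) = (471418/(-91039))*(-1/12961) + 21496392 = (471418*(-1/91039))*(-1/12961) + 21496392 = -471418/91039*(-1/12961) + 21496392 = 471418/1179956479 + 21496392 = 25364807015995186/1179956479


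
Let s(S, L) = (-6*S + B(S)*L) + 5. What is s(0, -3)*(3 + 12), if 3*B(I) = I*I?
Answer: 75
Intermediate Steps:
B(I) = I²/3 (B(I) = (I*I)/3 = I²/3)
s(S, L) = 5 - 6*S + L*S²/3 (s(S, L) = (-6*S + (S²/3)*L) + 5 = (-6*S + L*S²/3) + 5 = 5 - 6*S + L*S²/3)
s(0, -3)*(3 + 12) = (5 - 6*0 + (⅓)*(-3)*0²)*(3 + 12) = (5 + 0 + (⅓)*(-3)*0)*15 = (5 + 0 + 0)*15 = 5*15 = 75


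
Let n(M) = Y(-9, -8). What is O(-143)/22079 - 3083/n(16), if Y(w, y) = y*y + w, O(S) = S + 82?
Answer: -68072912/1214345 ≈ -56.057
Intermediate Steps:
O(S) = 82 + S
Y(w, y) = w + y² (Y(w, y) = y² + w = w + y²)
n(M) = 55 (n(M) = -9 + (-8)² = -9 + 64 = 55)
O(-143)/22079 - 3083/n(16) = (82 - 143)/22079 - 3083/55 = -61*1/22079 - 3083*1/55 = -61/22079 - 3083/55 = -68072912/1214345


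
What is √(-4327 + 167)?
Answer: 8*I*√65 ≈ 64.498*I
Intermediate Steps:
√(-4327 + 167) = √(-4160) = 8*I*√65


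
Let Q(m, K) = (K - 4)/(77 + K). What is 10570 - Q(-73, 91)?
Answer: 591891/56 ≈ 10569.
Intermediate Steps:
Q(m, K) = (-4 + K)/(77 + K)
10570 - Q(-73, 91) = 10570 - (-4 + 91)/(77 + 91) = 10570 - 87/168 = 10570 - 1*29/56 = 10570 - 29/56 = 591891/56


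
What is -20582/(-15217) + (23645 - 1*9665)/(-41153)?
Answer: 634277386/626225201 ≈ 1.0129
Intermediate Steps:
-20582/(-15217) + (23645 - 1*9665)/(-41153) = -20582*(-1/15217) + (23645 - 9665)*(-1/41153) = 20582/15217 + 13980*(-1/41153) = 20582/15217 - 13980/41153 = 634277386/626225201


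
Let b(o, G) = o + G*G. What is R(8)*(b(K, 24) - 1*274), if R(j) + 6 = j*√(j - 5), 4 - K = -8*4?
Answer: -2028 + 2704*√3 ≈ 2655.5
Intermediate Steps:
K = 36 (K = 4 - (-8)*4 = 4 - 1*(-32) = 4 + 32 = 36)
b(o, G) = o + G²
R(j) = -6 + j*√(-5 + j) (R(j) = -6 + j*√(j - 5) = -6 + j*√(-5 + j))
R(8)*(b(K, 24) - 1*274) = (-6 + 8*√(-5 + 8))*((36 + 24²) - 1*274) = (-6 + 8*√3)*((36 + 576) - 274) = (-6 + 8*√3)*(612 - 274) = (-6 + 8*√3)*338 = -2028 + 2704*√3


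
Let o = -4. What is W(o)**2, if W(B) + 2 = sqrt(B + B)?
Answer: 4*(1 - I*sqrt(2))**2 ≈ -4.0 - 11.314*I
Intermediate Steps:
W(B) = -2 + sqrt(2)*sqrt(B) (W(B) = -2 + sqrt(B + B) = -2 + sqrt(2*B) = -2 + sqrt(2)*sqrt(B))
W(o)**2 = (-2 + sqrt(2)*sqrt(-4))**2 = (-2 + sqrt(2)*(2*I))**2 = (-2 + 2*I*sqrt(2))**2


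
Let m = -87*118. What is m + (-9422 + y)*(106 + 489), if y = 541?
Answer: -5294461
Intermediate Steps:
m = -10266
m + (-9422 + y)*(106 + 489) = -10266 + (-9422 + 541)*(106 + 489) = -10266 - 8881*595 = -10266 - 5284195 = -5294461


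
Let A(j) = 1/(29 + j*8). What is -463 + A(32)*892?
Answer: -131063/285 ≈ -459.87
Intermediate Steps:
A(j) = 1/(29 + 8*j)
-463 + A(32)*892 = -463 + 892/(29 + 8*32) = -463 + 892/(29 + 256) = -463 + 892/285 = -131063/285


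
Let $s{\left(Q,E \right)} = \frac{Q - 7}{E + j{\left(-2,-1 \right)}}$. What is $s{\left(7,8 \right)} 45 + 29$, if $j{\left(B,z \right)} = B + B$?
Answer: $29$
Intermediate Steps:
$j{\left(B,z \right)} = 2 B$
$s{\left(Q,E \right)} = \frac{-7 + Q}{-4 + E}$ ($s{\left(Q,E \right)} = \frac{Q - 7}{E + 2 \left(-2\right)} = \frac{-7 + Q}{E - 4} = \frac{-7 + Q}{-4 + E}$)
$s{\left(7,8 \right)} 45 + 29 = \frac{-7 + 7}{-4 + 8} \cdot 45 + 29 = \frac{1}{4} \cdot 0 \cdot 45 + 29 = 0 \cdot 45 + 29 = 0 + 29 = 29$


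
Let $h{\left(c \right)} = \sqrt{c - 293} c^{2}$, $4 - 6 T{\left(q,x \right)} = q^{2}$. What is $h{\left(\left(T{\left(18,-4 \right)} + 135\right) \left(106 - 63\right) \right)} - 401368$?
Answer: $-401368 + \frac{221972450 \sqrt{7242}}{27} \approx 6.9922 \cdot 10^{8}$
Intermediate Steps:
$T{\left(q,x \right)} = \frac{2}{3} - \frac{q^{2}}{6}$
$h{\left(c \right)} = c^{2} \sqrt{-293 + c}$ ($h{\left(c \right)} = \sqrt{-293 + c} c^{2} = c^{2} \sqrt{-293 + c}$)
$h{\left(\left(T{\left(18,-4 \right)} + 135\right) \left(106 - 63\right) \right)} - 401368 = \left(\left(\left(\frac{2}{3} - \frac{18^{2}}{6}\right) + 135\right) \left(106 - 63\right)\right)^{2} \sqrt{-293 + \left(\left(\frac{2}{3} - \frac{18^{2}}{6}\right) + 135\right) \left(106 - 63\right)} - 401368 = \left(\left(\left(\frac{2}{3} - 54\right) + 135\right) 43\right)^{2} \sqrt{-293 + \left(\left(\frac{2}{3} - 54\right) + 135\right) 43} - 401368 = \left(\left(- \frac{160}{3} + 135\right) 43\right)^{2} \sqrt{-293 + \left(- \frac{160}{3} + 135\right) 43} - 401368 = \left(\frac{245}{3} \cdot 43\right)^{2} \sqrt{-293 + \frac{245}{3} \cdot 43} - 401368 = \left(\frac{10535}{3}\right)^{2} \sqrt{-293 + \frac{10535}{3}} - 401368 = \frac{110986225 \sqrt{\frac{9656}{3}}}{9} - 401368 = \frac{110986225 \frac{2 \sqrt{7242}}{3}}{9} - 401368 = \frac{221972450 \sqrt{7242}}{27} - 401368 = -401368 + \frac{221972450 \sqrt{7242}}{27}$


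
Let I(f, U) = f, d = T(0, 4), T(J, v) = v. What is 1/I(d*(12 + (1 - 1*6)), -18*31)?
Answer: 1/28 ≈ 0.035714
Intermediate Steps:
d = 4
1/I(d*(12 + (1 - 1*6)), -18*31) = 1/(4*(12 + (1 - 1*6))) = 1/(4*(12 + (1 - 6))) = 1/(4*(12 - 5)) = 1/(4*7) = 1/28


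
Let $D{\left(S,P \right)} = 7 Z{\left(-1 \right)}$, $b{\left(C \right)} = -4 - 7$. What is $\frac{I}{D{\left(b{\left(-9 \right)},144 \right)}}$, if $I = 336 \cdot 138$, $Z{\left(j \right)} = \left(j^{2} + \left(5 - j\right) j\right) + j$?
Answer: $-1104$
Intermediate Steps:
$b{\left(C \right)} = -11$
$Z{\left(j \right)} = j + j^{2} + j \left(5 - j\right)$ ($Z{\left(j \right)} = \left(j^{2} + j \left(5 - j\right)\right) + j = j + j^{2} + j \left(5 - j\right)$)
$D{\left(S,P \right)} = -42$ ($D{\left(S,P \right)} = 7 \cdot 6 \left(-1\right) = 7 \left(-6\right) = -42$)
$I = 46368$
$\frac{I}{D{\left(b{\left(-9 \right)},144 \right)}} = \frac{46368}{-42} = 46368 \left(- \frac{1}{42}\right) = -1104$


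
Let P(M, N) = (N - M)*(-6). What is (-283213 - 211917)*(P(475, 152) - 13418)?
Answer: 5684092400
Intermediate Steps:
P(M, N) = -6*N + 6*M
(-283213 - 211917)*(P(475, 152) - 13418) = (-283213 - 211917)*((-6*152 + 6*475) - 13418) = -495130*((-912 + 2850) - 13418) = -495130*(1938 - 13418) = -495130*(-11480) = 5684092400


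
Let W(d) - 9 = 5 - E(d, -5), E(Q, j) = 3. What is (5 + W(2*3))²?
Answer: 256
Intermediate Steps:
W(d) = 11 (W(d) = 9 + (5 - 1*3) = 9 + (5 - 3) = 9 + 2 = 11)
(5 + W(2*3))² = (5 + 11)² = 16² = 256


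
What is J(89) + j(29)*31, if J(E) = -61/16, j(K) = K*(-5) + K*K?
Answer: 345155/16 ≈ 21572.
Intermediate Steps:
j(K) = K**2 - 5*K (j(K) = -5*K + K**2 = K**2 - 5*K)
J(E) = -61/16 (J(E) = -61*1/16 = -61/16)
J(89) + j(29)*31 = -61/16 + (29*(-5 + 29))*31 = -61/16 + (29*24)*31 = -61/16 + 696*31 = -61/16 + 21576 = 345155/16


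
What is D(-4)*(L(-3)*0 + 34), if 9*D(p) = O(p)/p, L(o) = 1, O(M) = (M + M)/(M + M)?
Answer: -17/18 ≈ -0.94444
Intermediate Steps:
O(M) = 1 (O(M) = (2*M)/((2*M)) = (2*M)*(1/(2*M)) = 1)
D(p) = 1/(9*p) (D(p) = (1/p)/9 = 1/(9*p))
D(-4)*(L(-3)*0 + 34) = ((⅑)/(-4))*(1*0 + 34) = ((⅑)*(-¼))*(0 + 34) = -1/36*34 = -17/18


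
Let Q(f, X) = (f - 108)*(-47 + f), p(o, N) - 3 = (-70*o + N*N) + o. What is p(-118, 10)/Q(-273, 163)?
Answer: 1649/24384 ≈ 0.067626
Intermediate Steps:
p(o, N) = 3 + N² - 69*o (p(o, N) = 3 + ((-70*o + N*N) + o) = 3 + ((-70*o + N²) + o) = 3 + ((N² - 70*o) + o) = 3 + (N² - 69*o) = 3 + N² - 69*o)
Q(f, X) = (-108 + f)*(-47 + f)
p(-118, 10)/Q(-273, 163) = (3 + 10² - 69*(-118))/(5076 + (-273)² - 155*(-273)) = (3 + 100 + 8142)/(5076 + 74529 + 42315) = 8245/121920 = 8245*(1/121920) = 1649/24384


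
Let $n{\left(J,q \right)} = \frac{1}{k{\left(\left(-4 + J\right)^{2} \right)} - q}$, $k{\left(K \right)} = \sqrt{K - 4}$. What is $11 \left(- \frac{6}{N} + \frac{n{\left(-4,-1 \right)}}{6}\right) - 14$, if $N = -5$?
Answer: $- \frac{1471}{1770} + \frac{11 \sqrt{15}}{177} \approx -0.59038$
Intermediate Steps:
$k{\left(K \right)} = \sqrt{-4 + K}$
$n{\left(J,q \right)} = \frac{1}{\sqrt{-4 + \left(-4 + J\right)^{2}} - q}$
$11 \left(- \frac{6}{N} + \frac{n{\left(-4,-1 \right)}}{6}\right) - 14 = 11 \left(- \frac{6}{-5} + \frac{\left(-1\right) \frac{1}{-1 - \sqrt{-4 + \left(-4 - 4\right)^{2}}}}{6}\right) - 14 = 11 \left(\left(-6\right) \left(- \frac{1}{5}\right) + - \frac{1}{-1 - \sqrt{-4 + \left(-8\right)^{2}}} \cdot \frac{1}{6}\right) - 14 = 11 \left(\frac{6}{5} + - \frac{1}{-1 - \sqrt{-4 + 64}} \cdot \frac{1}{6}\right) - 14 = 11 \left(\frac{6}{5} + - \frac{1}{-1 - \sqrt{60}} \cdot \frac{1}{6}\right) - 14 = 11 \left(\frac{6}{5} + - \frac{1}{-1 - 2 \sqrt{15}} \cdot \frac{1}{6}\right) - 14 = 11 \left(\frac{6}{5} - \frac{1}{6 \left(-1 - 2 \sqrt{15}\right)}\right) - 14 = \left(\frac{66}{5} - \frac{11}{6 \left(-1 - 2 \sqrt{15}\right)}\right) - 14 = - \frac{4}{5} - \frac{11}{6 \left(-1 - 2 \sqrt{15}\right)}$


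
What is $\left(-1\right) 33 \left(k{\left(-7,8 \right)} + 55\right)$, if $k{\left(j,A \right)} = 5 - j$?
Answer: $-2211$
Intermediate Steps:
$\left(-1\right) 33 \left(k{\left(-7,8 \right)} + 55\right) = \left(-1\right) 33 \left(\left(5 - -7\right) + 55\right) = - 33 \left(\left(5 + 7\right) + 55\right) = - 33 \left(12 + 55\right) = \left(-33\right) 67 = -2211$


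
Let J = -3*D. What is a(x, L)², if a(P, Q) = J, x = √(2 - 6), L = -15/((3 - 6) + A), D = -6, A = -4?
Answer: 324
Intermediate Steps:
L = 15/7 (L = -15/((3 - 6) - 4) = -15/(-3 - 4) = -15/(-7) = -15*(-⅐) = 15/7 ≈ 2.1429)
J = 18 (J = -3*(-6) = 18)
x = 2*I (x = √(-4) = 2*I ≈ 2.0*I)
a(P, Q) = 18
a(x, L)² = 18² = 324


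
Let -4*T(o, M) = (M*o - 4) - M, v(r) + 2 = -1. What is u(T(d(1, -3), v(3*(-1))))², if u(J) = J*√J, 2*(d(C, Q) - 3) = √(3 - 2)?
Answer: 12167/512 ≈ 23.764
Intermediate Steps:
v(r) = -3 (v(r) = -2 - 1 = -3)
d(C, Q) = 7/2 (d(C, Q) = 3 + √(3 - 2)/2 = 3 + √1/2 = 3 + (½)*1 = 3 + ½ = 7/2)
T(o, M) = 1 + M/4 - M*o/4 (T(o, M) = -((M*o - 4) - M)/4 = -((-4 + M*o) - M)/4 = -(-4 - M + M*o)/4 = 1 + M/4 - M*o/4)
u(J) = J^(3/2)
u(T(d(1, -3), v(3*(-1))))² = ((1 + (¼)*(-3) - ¼*(-3)*7/2)^(3/2))² = ((1 - ¾ + 21/8)^(3/2))² = ((23/8)^(3/2))² = (23*√46/32)² = 12167/512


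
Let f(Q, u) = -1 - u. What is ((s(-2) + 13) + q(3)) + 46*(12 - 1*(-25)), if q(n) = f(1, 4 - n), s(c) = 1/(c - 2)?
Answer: 6851/4 ≈ 1712.8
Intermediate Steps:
s(c) = 1/(-2 + c)
q(n) = -5 + n (q(n) = -1 - (4 - n) = -1 + (-4 + n) = -5 + n)
((s(-2) + 13) + q(3)) + 46*(12 - 1*(-25)) = ((1/(-2 - 2) + 13) + (-5 + 3)) + 46*(12 - 1*(-25)) = ((1/(-4) + 13) - 2) + 46*(12 + 25) = ((-1/4 + 13) - 2) + 46*37 = (51/4 - 2) + 1702 = 43/4 + 1702 = 6851/4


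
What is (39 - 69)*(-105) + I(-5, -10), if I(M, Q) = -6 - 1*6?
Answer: 3138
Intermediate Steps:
I(M, Q) = -12 (I(M, Q) = -6 - 6 = -12)
(39 - 69)*(-105) + I(-5, -10) = (39 - 69)*(-105) - 12 = -30*(-105) - 12 = 3150 - 12 = 3138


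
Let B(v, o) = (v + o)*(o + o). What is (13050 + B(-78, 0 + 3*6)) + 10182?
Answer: 21072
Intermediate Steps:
B(v, o) = 2*o*(o + v) (B(v, o) = (o + v)*(2*o) = 2*o*(o + v))
(13050 + B(-78, 0 + 3*6)) + 10182 = (13050 + 2*(0 + 3*6)*((0 + 3*6) - 78)) + 10182 = (13050 + 2*(0 + 18)*((0 + 18) - 78)) + 10182 = (13050 + 2*18*(18 - 78)) + 10182 = (13050 + 2*18*(-60)) + 10182 = (13050 - 2160) + 10182 = 10890 + 10182 = 21072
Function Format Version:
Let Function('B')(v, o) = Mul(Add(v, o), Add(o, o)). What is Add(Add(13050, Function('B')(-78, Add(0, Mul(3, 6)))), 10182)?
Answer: 21072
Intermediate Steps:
Function('B')(v, o) = Mul(2, o, Add(o, v)) (Function('B')(v, o) = Mul(Add(o, v), Mul(2, o)) = Mul(2, o, Add(o, v)))
Add(Add(13050, Function('B')(-78, Add(0, Mul(3, 6)))), 10182) = Add(Add(13050, Mul(2, Add(0, Mul(3, 6)), Add(Add(0, Mul(3, 6)), -78))), 10182) = Add(Add(13050, Mul(2, Add(0, 18), Add(Add(0, 18), -78))), 10182) = Add(Add(13050, Mul(2, 18, Add(18, -78))), 10182) = Add(Add(13050, Mul(2, 18, -60)), 10182) = Add(Add(13050, -2160), 10182) = Add(10890, 10182) = 21072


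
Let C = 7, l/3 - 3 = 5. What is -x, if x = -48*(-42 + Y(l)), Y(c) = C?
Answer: -1680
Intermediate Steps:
l = 24 (l = 9 + 3*5 = 9 + 15 = 24)
Y(c) = 7
x = 1680 (x = -48*(-42 + 7) = -48*(-35) = 1680)
-x = -1*1680 = -1680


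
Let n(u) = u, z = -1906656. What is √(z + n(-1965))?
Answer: 3*I*√212069 ≈ 1381.5*I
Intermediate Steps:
√(z + n(-1965)) = √(-1906656 - 1965) = √(-1908621) = 3*I*√212069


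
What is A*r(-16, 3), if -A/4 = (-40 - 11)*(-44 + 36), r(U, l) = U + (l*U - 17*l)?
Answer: 187680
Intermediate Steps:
r(U, l) = U - 17*l + U*l (r(U, l) = U + (U*l - 17*l) = U + (-17*l + U*l) = U - 17*l + U*l)
A = -1632 (A = -4*(-40 - 11)*(-44 + 36) = -(-204)*(-8) = -4*408 = -1632)
A*r(-16, 3) = -1632*(-16 - 17*3 - 16*3) = -1632*(-16 - 51 - 48) = -1632*(-115) = 187680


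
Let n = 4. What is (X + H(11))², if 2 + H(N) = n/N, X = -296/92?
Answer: 1507984/64009 ≈ 23.559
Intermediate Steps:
X = -74/23 (X = -296*1/92 = -74/23 ≈ -3.2174)
H(N) = -2 + 4/N
(X + H(11))² = (-74/23 + (-2 + 4/11))² = (-74/23 - 18/11)² = (-1228/253)² = 1507984/64009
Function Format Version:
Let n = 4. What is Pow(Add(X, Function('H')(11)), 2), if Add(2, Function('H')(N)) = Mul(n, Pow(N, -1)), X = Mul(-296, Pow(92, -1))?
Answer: Rational(1507984, 64009) ≈ 23.559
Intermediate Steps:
X = Rational(-74, 23) (X = Mul(-296, Rational(1, 92)) = Rational(-74, 23) ≈ -3.2174)
Function('H')(N) = Add(-2, Mul(4, Pow(N, -1)))
Pow(Add(X, Function('H')(11)), 2) = Pow(Add(Rational(-74, 23), Add(-2, Mul(4, Pow(11, -1)))), 2) = Pow(Add(Rational(-74, 23), Add(-2, Mul(4, Rational(1, 11)))), 2) = Pow(Add(Rational(-74, 23), Add(-2, Rational(4, 11))), 2) = Pow(Add(Rational(-74, 23), Rational(-18, 11)), 2) = Pow(Rational(-1228, 253), 2) = Rational(1507984, 64009)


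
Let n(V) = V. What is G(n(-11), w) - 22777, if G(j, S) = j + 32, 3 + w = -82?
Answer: -22756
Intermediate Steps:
w = -85 (w = -3 - 82 = -85)
G(j, S) = 32 + j
G(n(-11), w) - 22777 = (32 - 11) - 22777 = 21 - 22777 = -22756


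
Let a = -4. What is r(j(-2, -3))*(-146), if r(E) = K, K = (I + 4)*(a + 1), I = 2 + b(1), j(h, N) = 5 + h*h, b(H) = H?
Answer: 3066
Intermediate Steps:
j(h, N) = 5 + h**2
I = 3 (I = 2 + 1 = 3)
K = -21 (K = (3 + 4)*(-4 + 1) = 7*(-3) = -21)
r(E) = -21
r(j(-2, -3))*(-146) = -21*(-146) = 3066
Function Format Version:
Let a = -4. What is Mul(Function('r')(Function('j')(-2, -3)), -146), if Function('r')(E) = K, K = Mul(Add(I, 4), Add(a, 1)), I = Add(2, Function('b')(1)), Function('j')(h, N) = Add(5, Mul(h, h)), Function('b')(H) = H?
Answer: 3066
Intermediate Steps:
Function('j')(h, N) = Add(5, Pow(h, 2))
I = 3 (I = Add(2, 1) = 3)
K = -21 (K = Mul(Add(3, 4), Add(-4, 1)) = Mul(7, -3) = -21)
Function('r')(E) = -21
Mul(Function('r')(Function('j')(-2, -3)), -146) = Mul(-21, -146) = 3066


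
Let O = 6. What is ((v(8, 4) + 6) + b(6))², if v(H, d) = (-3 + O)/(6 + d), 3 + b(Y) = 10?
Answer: 17689/100 ≈ 176.89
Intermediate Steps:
b(Y) = 7 (b(Y) = -3 + 10 = 7)
v(H, d) = 3/(6 + d) (v(H, d) = (-3 + 6)/(6 + d) = 3/(6 + d))
((v(8, 4) + 6) + b(6))² = ((3/(6 + 4) + 6) + 7)² = ((3/10 + 6) + 7)² = (63/10 + 7)² = (133/10)² = 17689/100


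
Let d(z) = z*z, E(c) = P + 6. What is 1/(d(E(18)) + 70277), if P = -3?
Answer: 1/70286 ≈ 1.4228e-5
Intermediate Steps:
E(c) = 3 (E(c) = -3 + 6 = 3)
d(z) = z²
1/(d(E(18)) + 70277) = 1/(3² + 70277) = 1/(9 + 70277) = 1/70286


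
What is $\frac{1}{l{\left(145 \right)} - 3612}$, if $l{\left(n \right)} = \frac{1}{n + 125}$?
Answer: $- \frac{270}{975239} \approx -0.00027686$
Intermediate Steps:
$l{\left(n \right)} = \frac{1}{125 + n}$
$\frac{1}{l{\left(145 \right)} - 3612} = \frac{1}{\frac{1}{125 + 145} - 3612} = \frac{1}{\frac{1}{270} + \left(-43894 + 40282\right)} = \frac{1}{\frac{1}{270} - 3612} = \frac{1}{- \frac{975239}{270}} = - \frac{270}{975239}$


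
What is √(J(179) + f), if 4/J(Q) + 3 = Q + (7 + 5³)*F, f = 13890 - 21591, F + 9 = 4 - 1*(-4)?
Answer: I*√931810/11 ≈ 87.755*I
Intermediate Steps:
F = -1 (F = -9 + (4 - 1*(-4)) = -9 + (4 + 4) = -9 + 8 = -1)
f = -7701
J(Q) = 4/(-135 + Q) (J(Q) = 4/(-3 + (Q + (7 + 5³)*(-1))) = 4/(-3 + (Q + (7 + 125)*(-1))) = 4/(-3 + (Q + 132*(-1))) = 4/(-3 + (Q - 132)) = 4/(-3 + (-132 + Q)) = 4/(-135 + Q))
√(J(179) + f) = √(4/(-135 + 179) - 7701) = √(4/44 - 7701) = √(4*(1/44) - 7701) = √(1/11 - 7701) = √(-84710/11) = I*√931810/11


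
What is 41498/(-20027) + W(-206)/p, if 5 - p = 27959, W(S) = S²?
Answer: -1004950432/279917379 ≈ -3.5902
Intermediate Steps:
p = -27954 (p = 5 - 1*27959 = 5 - 27959 = -27954)
41498/(-20027) + W(-206)/p = 41498/(-20027) + (-206)²/(-27954) = 41498*(-1/20027) + 42436*(-1/27954) = -41498/20027 - 21218/13977 = -1004950432/279917379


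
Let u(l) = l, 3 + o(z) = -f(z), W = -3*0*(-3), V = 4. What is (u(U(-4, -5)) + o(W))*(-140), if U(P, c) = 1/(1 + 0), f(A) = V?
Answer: 840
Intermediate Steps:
W = 0 (W = 0*(-3) = 0)
f(A) = 4
U(P, c) = 1 (U(P, c) = 1/1 = 1)
o(z) = -7 (o(z) = -3 - 1*4 = -3 - 4 = -7)
(u(U(-4, -5)) + o(W))*(-140) = (1 - 7)*(-140) = -6*(-140) = 840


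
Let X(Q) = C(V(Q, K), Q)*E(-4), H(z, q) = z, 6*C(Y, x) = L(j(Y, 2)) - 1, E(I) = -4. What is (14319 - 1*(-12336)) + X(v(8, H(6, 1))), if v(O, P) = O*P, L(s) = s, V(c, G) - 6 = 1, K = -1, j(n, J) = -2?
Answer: 26657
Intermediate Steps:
V(c, G) = 7 (V(c, G) = 6 + 1 = 7)
C(Y, x) = -1/2 (C(Y, x) = (-2 - 1)/6 = (1/6)*(-3) = -1/2)
X(Q) = 2 (X(Q) = -1/2*(-4) = 2)
(14319 - 1*(-12336)) + X(v(8, H(6, 1))) = (14319 - 1*(-12336)) + 2 = (14319 + 12336) + 2 = 26655 + 2 = 26657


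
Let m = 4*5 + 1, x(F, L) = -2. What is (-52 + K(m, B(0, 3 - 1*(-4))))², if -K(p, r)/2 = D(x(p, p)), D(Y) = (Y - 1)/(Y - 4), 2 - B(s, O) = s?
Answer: 2809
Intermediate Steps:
B(s, O) = 2 - s
m = 21 (m = 20 + 1 = 21)
D(Y) = (-1 + Y)/(-4 + Y)
K(p, r) = -1 (K(p, r) = -2*(-1 - 2)/(-4 - 2) = -2*(-3)/(-6) = -(-1)*(-3)/3 = -2*½ = -1)
(-52 + K(m, B(0, 3 - 1*(-4))))² = (-52 - 1)² = (-53)² = 2809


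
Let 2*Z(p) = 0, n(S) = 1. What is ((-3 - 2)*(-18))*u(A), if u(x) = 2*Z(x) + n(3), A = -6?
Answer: 90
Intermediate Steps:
Z(p) = 0 (Z(p) = (½)*0 = 0)
u(x) = 1 (u(x) = 2*0 + 1 = 0 + 1 = 1)
((-3 - 2)*(-18))*u(A) = ((-3 - 2)*(-18))*1 = -5*(-18)*1 = 90*1 = 90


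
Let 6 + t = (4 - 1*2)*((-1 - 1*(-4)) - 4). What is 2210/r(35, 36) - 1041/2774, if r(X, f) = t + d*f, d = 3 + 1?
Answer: 88073/5548 ≈ 15.875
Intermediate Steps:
t = -8 (t = -6 + (4 - 1*2)*((-1 - 1*(-4)) - 4) = -6 + (4 - 2)*((-1 + 4) - 4) = -6 + 2*(3 - 4) = -6 + 2*(-1) = -6 - 2 = -8)
d = 4
r(X, f) = -8 + 4*f
2210/r(35, 36) - 1041/2774 = 2210/(-8 + 4*36) - 1041/2774 = 2210/(-8 + 144) - 1041*1/2774 = 2210/136 - 1041/2774 = 2210*(1/136) - 1041/2774 = 65/4 - 1041/2774 = 88073/5548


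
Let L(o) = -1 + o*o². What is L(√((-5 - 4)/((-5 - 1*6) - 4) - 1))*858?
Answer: -858 - 1716*I*√10/25 ≈ -858.0 - 217.06*I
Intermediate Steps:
L(o) = -1 + o³
L(√((-5 - 4)/((-5 - 1*6) - 4) - 1))*858 = (-1 + (√((-5 - 4)/((-5 - 1*6) - 4) - 1))³)*858 = (-1 + (√(-9/((-5 - 6) - 4) - 1))³)*858 = (-1 + (√(-9/(-11 - 4) - 1))³)*858 = (-1 + (√(-9/(-15) - 1))³)*858 = (-1 + (√(-9*(-1/15) - 1))³)*858 = (-1 + (√(⅗ - 1))³)*858 = (-1 + (√(-⅖))³)*858 = (-1 + (I*√10/5)³)*858 = (-1 - 2*I*√10/25)*858 = -858 - 1716*I*√10/25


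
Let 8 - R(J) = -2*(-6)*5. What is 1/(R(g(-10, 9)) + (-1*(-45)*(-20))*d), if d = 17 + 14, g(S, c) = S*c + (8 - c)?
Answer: -1/27952 ≈ -3.5776e-5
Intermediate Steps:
g(S, c) = 8 - c + S*c
d = 31
R(J) = -52 (R(J) = 8 - (-2*(-6))*5 = 8 - 12*5 = 8 - 1*60 = 8 - 60 = -52)
1/(R(g(-10, 9)) + (-1*(-45)*(-20))*d) = 1/(-52 + (-1*(-45)*(-20))*31) = 1/(-52 + (45*(-20))*31) = 1/(-52 - 900*31) = 1/(-52 - 27900) = 1/(-27952) = -1/27952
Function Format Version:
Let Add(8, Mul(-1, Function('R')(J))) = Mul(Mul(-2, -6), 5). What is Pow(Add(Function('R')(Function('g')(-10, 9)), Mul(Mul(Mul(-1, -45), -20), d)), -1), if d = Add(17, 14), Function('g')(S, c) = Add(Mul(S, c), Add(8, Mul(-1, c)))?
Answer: Rational(-1, 27952) ≈ -3.5776e-5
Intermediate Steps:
Function('g')(S, c) = Add(8, Mul(-1, c), Mul(S, c))
d = 31
Function('R')(J) = -52 (Function('R')(J) = Add(8, Mul(-1, Mul(Mul(-2, -6), 5))) = Add(8, Mul(-1, Mul(12, 5))) = Add(8, Mul(-1, 60)) = Add(8, -60) = -52)
Pow(Add(Function('R')(Function('g')(-10, 9)), Mul(Mul(Mul(-1, -45), -20), d)), -1) = Pow(Add(-52, Mul(Mul(Mul(-1, -45), -20), 31)), -1) = Pow(Add(-52, Mul(Mul(45, -20), 31)), -1) = Pow(Add(-52, Mul(-900, 31)), -1) = Pow(Add(-52, -27900), -1) = Pow(-27952, -1) = Rational(-1, 27952)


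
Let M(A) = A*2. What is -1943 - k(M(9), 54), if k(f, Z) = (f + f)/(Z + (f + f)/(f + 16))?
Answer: -50535/26 ≈ -1943.7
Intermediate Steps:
M(A) = 2*A
k(f, Z) = 2*f/(Z + 2*f/(16 + f)) (k(f, Z) = (2*f)/(Z + (2*f)/(16 + f)) = (2*f)/(Z + 2*f/(16 + f)) = 2*f/(Z + 2*f/(16 + f)))
-1943 - k(M(9), 54) = -1943 - 2*2*9*(16 + 2*9)/(2*(2*9) + 16*54 + 54*(2*9)) = -1943 - 2*18*(16 + 18)/(2*18 + 864 + 54*18) = -1943 - 2*18*34/(36 + 864 + 972) = -1943 - 2*18*34/1872 = -1943 - 1*17/26 = -1943 - 17/26 = -50535/26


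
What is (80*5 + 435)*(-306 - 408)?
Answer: -596190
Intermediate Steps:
(80*5 + 435)*(-306 - 408) = (400 + 435)*(-714) = 835*(-714) = -596190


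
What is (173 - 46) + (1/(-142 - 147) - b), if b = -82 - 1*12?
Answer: 63868/289 ≈ 221.00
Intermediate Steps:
b = -94 (b = -82 - 12 = -94)
(173 - 46) + (1/(-142 - 147) - b) = (173 - 46) + (1/(-142 - 147) - 1*(-94)) = 127 + (1/(-289) + 94) = 127 + (-1/289 + 94) = 127 + 27165/289 = 63868/289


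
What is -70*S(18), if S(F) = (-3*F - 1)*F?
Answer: 69300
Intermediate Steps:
S(F) = F*(-1 - 3*F) (S(F) = (-1 - 3*F)*F = F*(-1 - 3*F))
-70*S(18) = -(-70)*18*(1 + 3*18) = -(-70)*18*(1 + 54) = -(-70)*18*55 = -70*(-990) = 69300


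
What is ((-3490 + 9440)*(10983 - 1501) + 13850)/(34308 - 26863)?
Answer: 11286350/1489 ≈ 7579.8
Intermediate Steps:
((-3490 + 9440)*(10983 - 1501) + 13850)/(34308 - 26863) = (5950*9482 + 13850)/7445 = (56417900 + 13850)*(1/7445) = 56431750*(1/7445) = 11286350/1489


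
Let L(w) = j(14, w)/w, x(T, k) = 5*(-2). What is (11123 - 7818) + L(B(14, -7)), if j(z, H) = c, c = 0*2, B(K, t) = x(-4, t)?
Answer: 3305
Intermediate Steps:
x(T, k) = -10
B(K, t) = -10
c = 0
j(z, H) = 0
L(w) = 0 (L(w) = 0/w = 0)
(11123 - 7818) + L(B(14, -7)) = (11123 - 7818) + 0 = 3305 + 0 = 3305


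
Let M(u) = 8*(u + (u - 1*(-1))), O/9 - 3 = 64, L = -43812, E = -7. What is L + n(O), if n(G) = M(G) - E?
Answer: -34149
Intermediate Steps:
O = 603 (O = 27 + 9*64 = 27 + 576 = 603)
M(u) = 8 + 16*u (M(u) = 8*(u + (u + 1)) = 8*(u + (1 + u)) = 8*(1 + 2*u) = 8 + 16*u)
n(G) = 15 + 16*G (n(G) = (8 + 16*G) - 1*(-7) = (8 + 16*G) + 7 = 15 + 16*G)
L + n(O) = -43812 + (15 + 16*603) = -43812 + (15 + 9648) = -43812 + 9663 = -34149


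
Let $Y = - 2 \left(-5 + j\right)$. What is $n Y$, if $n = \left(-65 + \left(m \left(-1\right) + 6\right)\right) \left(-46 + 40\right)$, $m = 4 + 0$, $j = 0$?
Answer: $3780$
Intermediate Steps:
$m = 4$
$Y = 10$ ($Y = - 2 \left(-5 + 0\right) = \left(-2\right) \left(-5\right) = 10$)
$n = 378$ ($n = \left(-65 + \left(4 \left(-1\right) + 6\right)\right) \left(-46 + 40\right) = \left(-65 + \left(-4 + 6\right)\right) \left(-6\right) = \left(-65 + 2\right) \left(-6\right) = \left(-63\right) \left(-6\right) = 378$)
$n Y = 378 \cdot 10 = 3780$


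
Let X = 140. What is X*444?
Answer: 62160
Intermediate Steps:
X*444 = 140*444 = 62160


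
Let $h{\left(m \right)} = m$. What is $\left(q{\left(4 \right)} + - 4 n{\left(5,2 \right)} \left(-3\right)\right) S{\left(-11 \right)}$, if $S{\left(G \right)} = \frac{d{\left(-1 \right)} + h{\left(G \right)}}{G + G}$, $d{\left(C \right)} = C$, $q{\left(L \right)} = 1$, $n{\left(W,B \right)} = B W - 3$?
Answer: $\frac{510}{11} \approx 46.364$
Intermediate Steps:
$n{\left(W,B \right)} = -3 + B W$
$S{\left(G \right)} = \frac{-1 + G}{2 G}$ ($S{\left(G \right)} = \frac{-1 + G}{G + G} = \frac{-1 + G}{2 G}$)
$\left(q{\left(4 \right)} + - 4 n{\left(5,2 \right)} \left(-3\right)\right) S{\left(-11 \right)} = \left(1 + - 4 \left(-3 + 2 \cdot 5\right) \left(-3\right)\right) \frac{-1 - 11}{2 \left(-11\right)} = \left(1 + - 4 \left(-3 + 10\right) \left(-3\right)\right) \frac{1}{2} \left(- \frac{1}{11}\right) \left(-12\right) = \left(1 + \left(-4\right) 7 \left(-3\right)\right) \frac{6}{11} = \left(1 - -84\right) \frac{6}{11} = \left(1 + 84\right) \frac{6}{11} = 85 \cdot \frac{6}{11} = \frac{510}{11}$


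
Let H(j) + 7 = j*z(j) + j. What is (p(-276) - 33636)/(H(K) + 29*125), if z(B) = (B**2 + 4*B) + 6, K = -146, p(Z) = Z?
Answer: 2826/252023 ≈ 0.011213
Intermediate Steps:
z(B) = 6 + B**2 + 4*B
H(j) = -7 + j + j*(6 + j**2 + 4*j) (H(j) = -7 + (j*(6 + j**2 + 4*j) + j) = -7 + (j + j*(6 + j**2 + 4*j)) = -7 + j + j*(6 + j**2 + 4*j))
(p(-276) - 33636)/(H(K) + 29*125) = (-276 - 33636)/((-7 - 146 - 146*(6 + (-146)**2 + 4*(-146))) + 29*125) = -33912/((-7 - 146 - 146*(6 + 21316 - 584)) + 3625) = -33912/((-7 - 146 - 146*20738) + 3625) = -33912/((-7 - 146 - 3027748) + 3625) = -33912/(-3027901 + 3625) = -33912/(-3024276) = -33912*(-1/3024276) = 2826/252023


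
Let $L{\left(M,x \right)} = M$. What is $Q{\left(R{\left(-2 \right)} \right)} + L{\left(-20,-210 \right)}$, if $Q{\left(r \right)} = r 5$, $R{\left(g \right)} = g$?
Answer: $-30$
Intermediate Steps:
$Q{\left(r \right)} = 5 r$
$Q{\left(R{\left(-2 \right)} \right)} + L{\left(-20,-210 \right)} = 5 \left(-2\right) - 20 = -10 - 20 = -30$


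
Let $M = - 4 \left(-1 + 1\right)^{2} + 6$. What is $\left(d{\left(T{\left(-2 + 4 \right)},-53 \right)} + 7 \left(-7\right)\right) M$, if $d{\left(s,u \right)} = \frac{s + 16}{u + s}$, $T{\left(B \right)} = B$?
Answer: $- \frac{5034}{17} \approx -296.12$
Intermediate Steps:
$d{\left(s,u \right)} = \frac{16 + s}{s + u}$
$M = 6$ ($M = - 4 \cdot 0^{2} + 6 = \left(-4\right) 0 + 6 = 0 + 6 = 6$)
$\left(d{\left(T{\left(-2 + 4 \right)},-53 \right)} + 7 \left(-7\right)\right) M = \left(\frac{16 + \left(-2 + 4\right)}{\left(-2 + 4\right) - 53} + 7 \left(-7\right)\right) 6 = \left(\frac{16 + 2}{2 - 53} - 49\right) 6 = \left(\frac{1}{-51} \cdot 18 - 49\right) 6 = \left(\left(- \frac{1}{51}\right) 18 - 49\right) 6 = \left(- \frac{6}{17} - 49\right) 6 = \left(- \frac{839}{17}\right) 6 = - \frac{5034}{17}$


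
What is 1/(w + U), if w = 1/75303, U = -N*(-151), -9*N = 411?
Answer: -75303/519264386 ≈ -0.00014502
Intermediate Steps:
N = -137/3 (N = -⅑*411 = -137/3 ≈ -45.667)
U = -20687/3 (U = -1*(-137/3)*(-151) = (137/3)*(-151) = -20687/3 ≈ -6895.7)
w = 1/75303 ≈ 1.3280e-5
1/(w + U) = 1/(1/75303 - 20687/3) = 1/(-519264386/75303) = -75303/519264386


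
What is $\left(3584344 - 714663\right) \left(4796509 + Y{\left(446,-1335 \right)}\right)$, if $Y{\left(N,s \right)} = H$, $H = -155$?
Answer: $13764005943074$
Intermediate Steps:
$Y{\left(N,s \right)} = -155$
$\left(3584344 - 714663\right) \left(4796509 + Y{\left(446,-1335 \right)}\right) = \left(3584344 - 714663\right) \left(4796509 - 155\right) = 2869681 \cdot 4796354 = 13764005943074$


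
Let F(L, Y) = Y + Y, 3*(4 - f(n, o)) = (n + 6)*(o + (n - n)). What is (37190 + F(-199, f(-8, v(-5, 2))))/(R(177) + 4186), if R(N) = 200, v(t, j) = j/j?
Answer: 55799/6579 ≈ 8.4814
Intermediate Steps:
v(t, j) = 1
f(n, o) = 4 - o*(6 + n)/3 (f(n, o) = 4 - (n + 6)*(o + (n - n))/3 = 4 - (6 + n)*(o + 0)/3 = 4 - (6 + n)*o/3 = 4 - o*(6 + n)/3)
F(L, Y) = 2*Y
(37190 + F(-199, f(-8, v(-5, 2))))/(R(177) + 4186) = (37190 + 2*(4 - 2*1 - 1/3*(-8)*1))/(200 + 4186) = (37190 + 2*(4 - 2 + 8/3))/4386 = (37190 + 2*(14/3))*(1/4386) = (37190 + 28/3)*(1/4386) = (111598/3)*(1/4386) = 55799/6579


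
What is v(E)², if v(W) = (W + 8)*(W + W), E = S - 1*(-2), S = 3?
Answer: 16900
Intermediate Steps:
E = 5 (E = 3 - 1*(-2) = 3 + 2 = 5)
v(W) = 2*W*(8 + W) (v(W) = (8 + W)*(2*W) = 2*W*(8 + W))
v(E)² = (2*5*(8 + 5))² = (2*5*13)² = 130² = 16900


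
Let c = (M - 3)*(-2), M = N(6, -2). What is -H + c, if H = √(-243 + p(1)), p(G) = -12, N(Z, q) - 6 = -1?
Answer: -4 - I*√255 ≈ -4.0 - 15.969*I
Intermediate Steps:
N(Z, q) = 5 (N(Z, q) = 6 - 1 = 5)
M = 5
H = I*√255 (H = √(-243 - 12) = √(-255) = I*√255 ≈ 15.969*I)
c = -4 (c = (5 - 3)*(-2) = 2*(-2) = -4)
-H + c = -I*√255 - 4 = -4 - I*√255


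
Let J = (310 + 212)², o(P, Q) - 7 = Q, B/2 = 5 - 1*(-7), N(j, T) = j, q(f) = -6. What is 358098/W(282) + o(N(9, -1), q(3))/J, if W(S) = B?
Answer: 1016416411/68121 ≈ 14921.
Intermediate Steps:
B = 24 (B = 2*(5 - 1*(-7)) = 2*(5 + 7) = 2*12 = 24)
o(P, Q) = 7 + Q
W(S) = 24
J = 272484 (J = 522² = 272484)
358098/W(282) + o(N(9, -1), q(3))/J = 358098/24 + (7 - 6)/272484 = 358098*(1/24) + 1*(1/272484) = 59683/4 + 1/272484 = 1016416411/68121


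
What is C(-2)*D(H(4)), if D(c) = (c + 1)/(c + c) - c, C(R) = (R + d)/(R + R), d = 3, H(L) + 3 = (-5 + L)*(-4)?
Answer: 0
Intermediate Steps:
H(L) = 17 - 4*L (H(L) = -3 + (-5 + L)*(-4) = -3 + (20 - 4*L) = 17 - 4*L)
C(R) = (3 + R)/(2*R) (C(R) = (R + 3)/(R + R) = (3 + R)/((2*R)) = (3 + R)*(1/(2*R)) = (3 + R)/(2*R))
D(c) = -c + (1 + c)/(2*c) (D(c) = (1 + c)/((2*c)) - c = (1 + c)*(1/(2*c)) - c = (1 + c)/(2*c) - c = -c + (1 + c)/(2*c))
C(-2)*D(H(4)) = ((1/2)*(3 - 2)/(-2))*(1/2 + 1/(2*(17 - 4*4)) - (17 - 4*4)) = ((1/2)*(-1/2)*1)*(1/2 + 1/(2*(17 - 16)) - (17 - 16)) = -(1/2 + (1/2)/1 - 1*1)/4 = -(1/2 + (1/2)*1 - 1)/4 = -(1/2 + 1/2 - 1)/4 = -1/4*0 = 0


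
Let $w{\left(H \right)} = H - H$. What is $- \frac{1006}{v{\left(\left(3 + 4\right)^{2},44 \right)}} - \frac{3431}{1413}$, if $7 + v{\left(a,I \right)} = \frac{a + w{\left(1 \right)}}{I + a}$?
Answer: $\frac{65065996}{425313} \approx 152.98$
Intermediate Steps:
$w{\left(H \right)} = 0$
$v{\left(a,I \right)} = -7 + \frac{a}{I + a}$ ($v{\left(a,I \right)} = -7 + \frac{a + 0}{I + a} = -7 + \frac{a}{I + a}$)
$- \frac{1006}{v{\left(\left(3 + 4\right)^{2},44 \right)}} - \frac{3431}{1413} = - \frac{1006}{\frac{1}{44 + \left(3 + 4\right)^{2}} \left(\left(-7\right) 44 - 6 \left(3 + 4\right)^{2}\right)} - \frac{3431}{1413} = - \frac{1006}{\frac{1}{44 + 7^{2}} \left(-308 - 6 \cdot 7^{2}\right)} - \frac{3431}{1413} = - \frac{1006}{\frac{1}{44 + 49} \left(-308 - 294\right)} - \frac{3431}{1413} = - \frac{1006}{\frac{1}{93} \left(-308 - 294\right)} - \frac{3431}{1413} = - \frac{1006}{\frac{1}{93} \left(-602\right)} - \frac{3431}{1413} = - \frac{1006}{- \frac{602}{93}} - \frac{3431}{1413} = \left(-1006\right) \left(- \frac{93}{602}\right) - \frac{3431}{1413} = \frac{46779}{301} - \frac{3431}{1413} = \frac{65065996}{425313}$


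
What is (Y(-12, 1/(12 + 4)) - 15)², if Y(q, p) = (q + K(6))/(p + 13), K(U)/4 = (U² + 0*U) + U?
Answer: 408321/43681 ≈ 9.3478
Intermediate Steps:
K(U) = 4*U + 4*U² (K(U) = 4*((U² + 0*U) + U) = 4*((U² + 0) + U) = 4*(U² + U) = 4*(U + U²) = 4*U + 4*U²)
Y(q, p) = (168 + q)/(13 + p) (Y(q, p) = (q + 4*6*(1 + 6))/(p + 13) = (q + 4*6*7)/(13 + p) = (q + 168)/(13 + p) = (168 + q)/(13 + p))
(Y(-12, 1/(12 + 4)) - 15)² = ((168 - 12)/(13 + 1/(12 + 4)) - 15)² = (156/(13 + 1/16) - 15)² = (156/(209/16) - 15)² = ((16/209)*156 - 15)² = (2496/209 - 15)² = (-639/209)² = 408321/43681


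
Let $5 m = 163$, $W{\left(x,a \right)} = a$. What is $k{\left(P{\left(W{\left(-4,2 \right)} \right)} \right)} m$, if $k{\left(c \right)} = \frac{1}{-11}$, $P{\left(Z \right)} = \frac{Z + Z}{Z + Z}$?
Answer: $- \frac{163}{55} \approx -2.9636$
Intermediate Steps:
$P{\left(Z \right)} = 1$ ($P{\left(Z \right)} = \frac{2 Z}{2 Z} = 2 Z \frac{1}{2 Z} = 1$)
$k{\left(c \right)} = - \frac{1}{11}$
$m = \frac{163}{5}$ ($m = \frac{1}{5} \cdot 163 = \frac{163}{5} \approx 32.6$)
$k{\left(P{\left(W{\left(-4,2 \right)} \right)} \right)} m = \left(- \frac{1}{11}\right) \frac{163}{5} = - \frac{163}{55}$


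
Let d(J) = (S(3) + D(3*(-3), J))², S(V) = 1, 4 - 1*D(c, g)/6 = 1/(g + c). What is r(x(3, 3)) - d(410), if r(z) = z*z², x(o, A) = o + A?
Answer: -65647345/160801 ≈ -408.25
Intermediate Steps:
x(o, A) = A + o
D(c, g) = 24 - 6/(c + g) (D(c, g) = 24 - 6/(g + c) = 24 - 6/(c + g))
d(J) = (1 + 6*(-37 + 4*J)/(-9 + J))² (d(J) = (1 + 6*(-1 + 4*(3*(-3)) + 4*J)/(3*(-3) + J))² = (1 + 6*(-1 + 4*(-9) + 4*J)/(-9 + J))² = (1 + 6*(-1 - 36 + 4*J)/(-9 + J))² = (1 + 6*(-37 + 4*J)/(-9 + J))²)
r(z) = z³
r(x(3, 3)) - d(410) = (3 + 3)³ - (-231 + 25*410)²/(-9 + 410)² = 6³ - (-231 + 10250)²/401² = 216 - 10019²/160801 = 216 - 100380361/160801 = -65647345/160801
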